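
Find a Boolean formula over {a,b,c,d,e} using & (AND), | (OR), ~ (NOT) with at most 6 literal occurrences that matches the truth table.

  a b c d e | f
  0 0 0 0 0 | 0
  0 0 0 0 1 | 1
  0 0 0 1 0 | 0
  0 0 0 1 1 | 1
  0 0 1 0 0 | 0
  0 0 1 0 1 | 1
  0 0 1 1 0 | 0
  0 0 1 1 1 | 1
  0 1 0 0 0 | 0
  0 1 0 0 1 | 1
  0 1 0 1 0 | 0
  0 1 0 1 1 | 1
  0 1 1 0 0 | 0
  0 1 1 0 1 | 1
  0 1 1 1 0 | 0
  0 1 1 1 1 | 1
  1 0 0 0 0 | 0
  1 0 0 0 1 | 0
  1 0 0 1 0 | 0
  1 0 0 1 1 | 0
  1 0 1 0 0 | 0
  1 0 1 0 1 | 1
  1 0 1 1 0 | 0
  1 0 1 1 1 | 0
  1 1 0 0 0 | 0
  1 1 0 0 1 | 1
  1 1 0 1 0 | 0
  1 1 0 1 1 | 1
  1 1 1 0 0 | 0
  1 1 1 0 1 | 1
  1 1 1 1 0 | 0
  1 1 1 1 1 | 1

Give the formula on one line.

(((~a | ((d | c) & ~d)) | b) & e)

  ~a = 11111111111111110000000000000000
  (d | c) = 00111111001111110011111100111111
  ~d = 11001100110011001100110011001100
  ((d | c) & ~d) = 00001100000011000000110000001100
  (~a | ((d | c) & ~d)) = 11111111111111110000110000001100
  ((~a | ((d | c) & ~d)) | b) = 11111111111111110000110011111111
  (((~a | ((d | c) & ~d)) | b) & e) = 01010101010101010000010001010101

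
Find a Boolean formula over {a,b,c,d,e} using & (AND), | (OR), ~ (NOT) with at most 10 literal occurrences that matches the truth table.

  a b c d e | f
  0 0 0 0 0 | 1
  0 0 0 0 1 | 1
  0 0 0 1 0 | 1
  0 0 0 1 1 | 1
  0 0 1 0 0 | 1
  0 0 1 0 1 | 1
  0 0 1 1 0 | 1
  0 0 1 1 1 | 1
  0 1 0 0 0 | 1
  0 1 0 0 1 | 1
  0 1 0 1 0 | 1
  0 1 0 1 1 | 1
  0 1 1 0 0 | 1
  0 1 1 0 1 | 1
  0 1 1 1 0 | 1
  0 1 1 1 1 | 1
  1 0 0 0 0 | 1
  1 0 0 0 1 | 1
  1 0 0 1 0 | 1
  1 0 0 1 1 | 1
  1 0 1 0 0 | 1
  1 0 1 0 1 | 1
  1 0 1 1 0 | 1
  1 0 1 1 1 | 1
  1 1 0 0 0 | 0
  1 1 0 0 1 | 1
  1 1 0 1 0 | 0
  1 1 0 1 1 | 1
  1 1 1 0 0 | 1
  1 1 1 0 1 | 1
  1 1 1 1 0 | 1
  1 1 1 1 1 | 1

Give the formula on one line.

(((~b | c) | (~a & b)) | (e | (a & ~b)))

  ~b = 11111111000000001111111100000000
  (~b | c) = 11111111000011111111111100001111
  ~a = 11111111111111110000000000000000
  (~a & b) = 00000000111111110000000000000000
  ((~b | c) | (~a & b)) = 11111111111111111111111100001111
  (a & ~b) = 00000000000000001111111100000000
  (e | (a & ~b)) = 01010101010101011111111101010101
  (((~b | c) | (~a & b)) | (e | (a & ~b))) = 11111111111111111111111101011111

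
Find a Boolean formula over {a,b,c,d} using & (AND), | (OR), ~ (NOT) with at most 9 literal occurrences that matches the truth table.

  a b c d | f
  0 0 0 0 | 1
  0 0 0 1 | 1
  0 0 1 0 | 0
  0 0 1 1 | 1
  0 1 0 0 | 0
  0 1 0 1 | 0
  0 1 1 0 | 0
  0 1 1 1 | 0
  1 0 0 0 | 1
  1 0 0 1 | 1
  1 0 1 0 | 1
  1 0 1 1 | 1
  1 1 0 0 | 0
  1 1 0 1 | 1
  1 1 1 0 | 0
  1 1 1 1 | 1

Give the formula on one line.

((~b | (a & d)) & ((a | (~d & ~c)) | d))

  ~b = 1111000011110000
  (a & d) = 0000000001010101
  (~b | (a & d)) = 1111000011110101
  ~d = 1010101010101010
  ~c = 1100110011001100
  (~d & ~c) = 1000100010001000
  (a | (~d & ~c)) = 1000100011111111
  ((a | (~d & ~c)) | d) = 1101110111111111
  ((~b | (a & d)) & ((a | (~d & ~c)) | d)) = 1101000011110101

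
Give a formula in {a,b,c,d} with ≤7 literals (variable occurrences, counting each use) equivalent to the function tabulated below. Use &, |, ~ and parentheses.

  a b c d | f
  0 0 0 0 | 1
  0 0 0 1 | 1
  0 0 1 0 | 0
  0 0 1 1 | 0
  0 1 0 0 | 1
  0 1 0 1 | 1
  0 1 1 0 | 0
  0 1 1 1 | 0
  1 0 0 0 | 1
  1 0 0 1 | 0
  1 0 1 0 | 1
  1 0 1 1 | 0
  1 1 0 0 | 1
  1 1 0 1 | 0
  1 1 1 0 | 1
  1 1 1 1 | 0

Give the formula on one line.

(((a | d) & ~d) | (~c & ~a))

  (a | d) = 0101010111111111
  ~d = 1010101010101010
  ((a | d) & ~d) = 0000000010101010
  ~c = 1100110011001100
  ~a = 1111111100000000
  (~c & ~a) = 1100110000000000
  (((a | d) & ~d) | (~c & ~a)) = 1100110010101010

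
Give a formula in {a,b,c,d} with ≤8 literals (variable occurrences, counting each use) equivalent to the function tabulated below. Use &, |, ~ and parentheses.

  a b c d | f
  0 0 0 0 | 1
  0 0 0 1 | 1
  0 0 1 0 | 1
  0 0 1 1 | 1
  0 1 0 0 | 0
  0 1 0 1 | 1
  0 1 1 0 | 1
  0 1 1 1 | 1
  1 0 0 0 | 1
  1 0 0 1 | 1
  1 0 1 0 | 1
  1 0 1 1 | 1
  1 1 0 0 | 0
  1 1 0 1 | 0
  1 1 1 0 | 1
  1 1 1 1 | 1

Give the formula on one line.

(((c | ~a) & d) | (c | ~b))

  ~a = 1111111100000000
  (c | ~a) = 1111111100110011
  ((c | ~a) & d) = 0101010100010001
  ~b = 1111000011110000
  (c | ~b) = 1111001111110011
  (((c | ~a) & d) | (c | ~b)) = 1111011111110011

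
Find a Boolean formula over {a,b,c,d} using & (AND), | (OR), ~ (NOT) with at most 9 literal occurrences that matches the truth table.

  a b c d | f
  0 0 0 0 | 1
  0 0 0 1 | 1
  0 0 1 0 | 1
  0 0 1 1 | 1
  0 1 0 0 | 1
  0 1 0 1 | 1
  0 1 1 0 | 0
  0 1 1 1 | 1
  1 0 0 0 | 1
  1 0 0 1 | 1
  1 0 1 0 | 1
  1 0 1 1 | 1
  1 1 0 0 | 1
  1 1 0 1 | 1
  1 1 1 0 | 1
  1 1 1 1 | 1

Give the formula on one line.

  ~c = 1100110011001100
  (~c | a) = 1100110011111111
  ~b = 1111000011110000
  (~c | ~b) = 1111110011111100
  ((~c | a) | (~c | ~b)) = 1111110011111111
  (d & b) = 0000010100000101
  (((~c | a) | (~c | ~b)) | (d & b)) = 1111110111111111

(((~c | a) | (~c | ~b)) | (d & b))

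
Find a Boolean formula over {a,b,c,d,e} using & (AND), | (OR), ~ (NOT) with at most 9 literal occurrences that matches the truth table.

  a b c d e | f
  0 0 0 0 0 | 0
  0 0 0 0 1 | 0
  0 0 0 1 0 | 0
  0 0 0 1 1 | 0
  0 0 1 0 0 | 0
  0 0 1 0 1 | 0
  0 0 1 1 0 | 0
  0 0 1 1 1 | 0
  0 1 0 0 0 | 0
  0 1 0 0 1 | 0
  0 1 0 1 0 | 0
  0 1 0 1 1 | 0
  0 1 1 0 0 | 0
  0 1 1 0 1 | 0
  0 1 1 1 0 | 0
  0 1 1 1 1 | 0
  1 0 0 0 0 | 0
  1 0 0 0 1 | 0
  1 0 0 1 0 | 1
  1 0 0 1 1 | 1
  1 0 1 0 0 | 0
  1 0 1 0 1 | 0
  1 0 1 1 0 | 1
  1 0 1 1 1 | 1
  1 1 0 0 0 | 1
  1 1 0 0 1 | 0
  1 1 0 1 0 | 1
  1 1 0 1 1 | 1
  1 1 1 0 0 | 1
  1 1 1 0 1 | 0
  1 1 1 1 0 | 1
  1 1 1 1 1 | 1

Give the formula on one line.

(a & (d | (b & ((a & ~e) & (d | b)))))

  ~e = 10101010101010101010101010101010
  (a & ~e) = 00000000000000001010101010101010
  (d | b) = 00110011111111110011001111111111
  ((a & ~e) & (d | b)) = 00000000000000000010001010101010
  (b & ((a & ~e) & (d | b))) = 00000000000000000000000010101010
  (d | (b & ((a & ~e) & (d | b)))) = 00110011001100110011001110111011
  (a & (d | (b & ((a & ~e) & (d | b))))) = 00000000000000000011001110111011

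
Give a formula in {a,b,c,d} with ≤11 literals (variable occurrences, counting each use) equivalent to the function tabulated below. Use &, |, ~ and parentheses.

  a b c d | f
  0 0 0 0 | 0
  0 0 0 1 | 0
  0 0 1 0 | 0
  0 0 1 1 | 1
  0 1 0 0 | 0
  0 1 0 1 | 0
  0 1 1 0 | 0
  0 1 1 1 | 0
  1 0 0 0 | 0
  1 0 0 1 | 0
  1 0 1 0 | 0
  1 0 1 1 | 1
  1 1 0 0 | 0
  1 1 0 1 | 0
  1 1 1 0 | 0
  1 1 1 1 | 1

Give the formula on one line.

  (d & c) = 0001000100010001
  ~a = 1111111100000000
  ~b = 1111000011110000
  ~c = 1100110011001100
  (~b | ~c) = 1111110011111100
  (~a & (~b | ~c)) = 1111110000000000
  ((~a & (~b | ~c)) | ~b) = 1111110011110000
  (d | b) = 0101111101011111
  ((d | b) & a) = 0000000001011111
  (((~a & (~b | ~c)) | ~b) | ((d | b) & a)) = 1111110011111111
  ((d & c) & (((~a & (~b | ~c)) | ~b) | ((d | b) & a))) = 0001000000010001

((d & c) & (((~a & (~b | ~c)) | ~b) | ((d | b) & a)))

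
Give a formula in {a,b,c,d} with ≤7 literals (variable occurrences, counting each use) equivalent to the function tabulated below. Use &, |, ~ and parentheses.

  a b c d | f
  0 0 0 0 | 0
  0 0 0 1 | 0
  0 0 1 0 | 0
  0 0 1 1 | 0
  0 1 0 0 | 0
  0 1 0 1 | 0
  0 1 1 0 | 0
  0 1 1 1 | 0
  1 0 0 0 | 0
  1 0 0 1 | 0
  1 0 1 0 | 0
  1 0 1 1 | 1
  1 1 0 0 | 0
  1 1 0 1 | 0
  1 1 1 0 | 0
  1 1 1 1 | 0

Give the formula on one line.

  ~c = 1100110011001100
  ~b = 1111000011110000
  (d & ~b) = 0101000001010000
  (~c | (d & ~b)) = 1101110011011100
  ((~c | (d & ~b)) & a) = 0000000011011100
  (c & ((~c | (d & ~b)) & a)) = 0000000000010000

(c & ((~c | (d & ~b)) & a))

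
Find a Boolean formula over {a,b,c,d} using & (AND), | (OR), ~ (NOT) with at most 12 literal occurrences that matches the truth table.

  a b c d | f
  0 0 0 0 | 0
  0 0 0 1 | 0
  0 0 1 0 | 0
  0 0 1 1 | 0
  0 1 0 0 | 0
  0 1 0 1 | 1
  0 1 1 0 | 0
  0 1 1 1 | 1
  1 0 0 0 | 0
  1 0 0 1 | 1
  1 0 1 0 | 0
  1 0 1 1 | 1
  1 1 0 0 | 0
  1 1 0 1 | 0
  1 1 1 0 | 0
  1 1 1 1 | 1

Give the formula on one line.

(((a & (c | ~b)) & ((~d | a) & d)) | (d & (~a & b)))

  ~b = 1111000011110000
  (c | ~b) = 1111001111110011
  (a & (c | ~b)) = 0000000011110011
  ~d = 1010101010101010
  (~d | a) = 1010101011111111
  ((~d | a) & d) = 0000000001010101
  ((a & (c | ~b)) & ((~d | a) & d)) = 0000000001010001
  ~a = 1111111100000000
  (~a & b) = 0000111100000000
  (d & (~a & b)) = 0000010100000000
  (((a & (c | ~b)) & ((~d | a) & d)) | (d & (~a & b))) = 0000010101010001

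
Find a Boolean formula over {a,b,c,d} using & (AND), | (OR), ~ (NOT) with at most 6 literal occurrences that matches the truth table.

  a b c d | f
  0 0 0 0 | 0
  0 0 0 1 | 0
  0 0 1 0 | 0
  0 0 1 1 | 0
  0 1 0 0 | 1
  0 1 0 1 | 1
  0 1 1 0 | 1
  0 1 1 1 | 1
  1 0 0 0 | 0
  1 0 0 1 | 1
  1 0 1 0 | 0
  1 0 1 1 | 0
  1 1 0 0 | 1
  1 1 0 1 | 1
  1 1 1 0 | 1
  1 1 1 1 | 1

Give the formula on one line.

  ~c = 1100110011001100
  (~c & d) = 0100010001000100
  (d & a) = 0000000001010101
  ((~c & d) & (d & a)) = 0000000001000100
  (((~c & d) & (d & a)) | b) = 0000111101001111

(((~c & d) & (d & a)) | b)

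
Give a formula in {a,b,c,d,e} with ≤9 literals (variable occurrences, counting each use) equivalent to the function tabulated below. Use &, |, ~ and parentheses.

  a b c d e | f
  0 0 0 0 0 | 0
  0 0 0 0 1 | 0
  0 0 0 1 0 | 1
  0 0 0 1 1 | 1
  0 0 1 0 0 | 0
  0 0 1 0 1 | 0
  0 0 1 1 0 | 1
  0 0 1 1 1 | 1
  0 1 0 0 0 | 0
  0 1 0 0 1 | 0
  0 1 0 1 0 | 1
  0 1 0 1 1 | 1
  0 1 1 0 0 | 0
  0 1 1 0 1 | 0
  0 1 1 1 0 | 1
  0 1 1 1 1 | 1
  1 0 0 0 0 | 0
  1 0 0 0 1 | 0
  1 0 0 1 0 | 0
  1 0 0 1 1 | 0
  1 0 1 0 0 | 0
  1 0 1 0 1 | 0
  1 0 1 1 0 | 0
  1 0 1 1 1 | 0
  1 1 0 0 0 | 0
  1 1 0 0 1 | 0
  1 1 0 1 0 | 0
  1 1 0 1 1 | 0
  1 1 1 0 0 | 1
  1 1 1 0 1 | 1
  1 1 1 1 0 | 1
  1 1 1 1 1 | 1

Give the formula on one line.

  ~c = 11110000111100001111000011110000
  (a | ~c) = 11110000111100001111111111111111
  ~e = 10101010101010101010101010101010
  (~e | c) = 10101111101011111010111110101111
  ((a | ~c) & (~e | c)) = 10100000101000001010111110101111
  (b & c) = 00000000000011110000000000001111
  (((a | ~c) & (~e | c)) & (b & c)) = 00000000000000000000000000001111
  ~a = 11111111111111110000000000000000
  (d & ~a) = 00110011001100110000000000000000
  ((((a | ~c) & (~e | c)) & (b & c)) | (d & ~a)) = 00110011001100110000000000001111

((((a | ~c) & (~e | c)) & (b & c)) | (d & ~a))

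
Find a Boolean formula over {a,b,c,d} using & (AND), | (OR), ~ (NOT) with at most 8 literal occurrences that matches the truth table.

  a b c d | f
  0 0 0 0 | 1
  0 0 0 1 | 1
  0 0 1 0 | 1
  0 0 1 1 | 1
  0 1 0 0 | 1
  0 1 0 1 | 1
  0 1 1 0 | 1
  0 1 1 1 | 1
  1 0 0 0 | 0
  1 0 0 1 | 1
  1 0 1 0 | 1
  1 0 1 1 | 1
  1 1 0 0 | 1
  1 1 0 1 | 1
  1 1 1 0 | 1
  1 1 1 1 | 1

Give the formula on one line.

((c | ~a) | ((d & (c | ~b)) | (c | b)))

  ~a = 1111111100000000
  (c | ~a) = 1111111100110011
  ~b = 1111000011110000
  (c | ~b) = 1111001111110011
  (d & (c | ~b)) = 0101000101010001
  (c | b) = 0011111100111111
  ((d & (c | ~b)) | (c | b)) = 0111111101111111
  ((c | ~a) | ((d & (c | ~b)) | (c | b))) = 1111111101111111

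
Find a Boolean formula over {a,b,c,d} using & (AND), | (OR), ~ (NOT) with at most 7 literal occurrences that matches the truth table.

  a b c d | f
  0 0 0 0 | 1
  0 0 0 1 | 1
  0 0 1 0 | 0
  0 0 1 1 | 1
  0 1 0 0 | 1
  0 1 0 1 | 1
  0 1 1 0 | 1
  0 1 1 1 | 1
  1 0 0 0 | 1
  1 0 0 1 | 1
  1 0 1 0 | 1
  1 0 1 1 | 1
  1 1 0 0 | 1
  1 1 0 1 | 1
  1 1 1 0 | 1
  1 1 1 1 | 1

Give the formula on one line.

(((d | b) | ((d & b) | ~c)) | a)

  (d | b) = 0101111101011111
  (d & b) = 0000010100000101
  ~c = 1100110011001100
  ((d & b) | ~c) = 1100110111001101
  ((d | b) | ((d & b) | ~c)) = 1101111111011111
  (((d | b) | ((d & b) | ~c)) | a) = 1101111111111111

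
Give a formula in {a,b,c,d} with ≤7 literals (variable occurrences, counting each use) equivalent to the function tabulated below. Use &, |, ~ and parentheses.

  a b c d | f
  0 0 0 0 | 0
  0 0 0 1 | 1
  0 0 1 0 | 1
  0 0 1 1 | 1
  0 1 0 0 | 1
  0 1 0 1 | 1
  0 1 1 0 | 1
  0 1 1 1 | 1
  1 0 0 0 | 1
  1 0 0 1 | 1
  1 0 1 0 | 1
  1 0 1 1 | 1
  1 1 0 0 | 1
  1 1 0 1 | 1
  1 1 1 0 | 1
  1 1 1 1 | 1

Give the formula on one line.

((c | b) | (d | a))

  (c | b) = 0011111100111111
  (d | a) = 0101010111111111
  ((c | b) | (d | a)) = 0111111111111111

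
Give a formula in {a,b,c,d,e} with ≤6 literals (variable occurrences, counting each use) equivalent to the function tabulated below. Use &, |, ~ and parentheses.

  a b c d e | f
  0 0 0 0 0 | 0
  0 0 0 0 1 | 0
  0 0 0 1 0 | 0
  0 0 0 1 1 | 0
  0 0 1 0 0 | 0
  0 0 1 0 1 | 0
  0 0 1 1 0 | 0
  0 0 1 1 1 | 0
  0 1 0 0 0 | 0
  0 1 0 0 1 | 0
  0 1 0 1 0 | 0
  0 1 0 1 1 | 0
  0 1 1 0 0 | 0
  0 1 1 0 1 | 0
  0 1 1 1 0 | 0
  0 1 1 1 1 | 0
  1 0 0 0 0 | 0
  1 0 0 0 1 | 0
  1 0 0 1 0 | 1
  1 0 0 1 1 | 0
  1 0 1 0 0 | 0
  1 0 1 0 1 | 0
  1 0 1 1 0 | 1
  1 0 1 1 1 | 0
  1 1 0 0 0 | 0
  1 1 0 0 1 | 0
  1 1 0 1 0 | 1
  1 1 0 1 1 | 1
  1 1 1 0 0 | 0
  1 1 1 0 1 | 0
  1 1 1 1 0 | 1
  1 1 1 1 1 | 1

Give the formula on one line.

(((b | ~e) & a) & d)

  ~e = 10101010101010101010101010101010
  (b | ~e) = 10101010111111111010101011111111
  ((b | ~e) & a) = 00000000000000001010101011111111
  (((b | ~e) & a) & d) = 00000000000000000010001000110011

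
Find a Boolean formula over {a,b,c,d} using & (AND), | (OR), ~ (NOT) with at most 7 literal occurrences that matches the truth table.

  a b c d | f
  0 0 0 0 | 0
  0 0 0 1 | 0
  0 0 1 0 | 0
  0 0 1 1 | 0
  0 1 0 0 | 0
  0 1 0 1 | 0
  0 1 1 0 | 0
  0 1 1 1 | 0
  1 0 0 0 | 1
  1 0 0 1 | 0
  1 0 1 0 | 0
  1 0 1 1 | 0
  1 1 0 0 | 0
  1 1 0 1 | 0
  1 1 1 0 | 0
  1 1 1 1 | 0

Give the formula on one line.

  (c | a) = 0011001111111111
  ~b = 1111000011110000
  ~c = 1100110011001100
  ~d = 1010101010101010
  (~c & ~d) = 1000100010001000
  (~b & (~c & ~d)) = 1000000010000000
  ((c | a) & (~b & (~c & ~d))) = 0000000010000000

((c | a) & (~b & (~c & ~d)))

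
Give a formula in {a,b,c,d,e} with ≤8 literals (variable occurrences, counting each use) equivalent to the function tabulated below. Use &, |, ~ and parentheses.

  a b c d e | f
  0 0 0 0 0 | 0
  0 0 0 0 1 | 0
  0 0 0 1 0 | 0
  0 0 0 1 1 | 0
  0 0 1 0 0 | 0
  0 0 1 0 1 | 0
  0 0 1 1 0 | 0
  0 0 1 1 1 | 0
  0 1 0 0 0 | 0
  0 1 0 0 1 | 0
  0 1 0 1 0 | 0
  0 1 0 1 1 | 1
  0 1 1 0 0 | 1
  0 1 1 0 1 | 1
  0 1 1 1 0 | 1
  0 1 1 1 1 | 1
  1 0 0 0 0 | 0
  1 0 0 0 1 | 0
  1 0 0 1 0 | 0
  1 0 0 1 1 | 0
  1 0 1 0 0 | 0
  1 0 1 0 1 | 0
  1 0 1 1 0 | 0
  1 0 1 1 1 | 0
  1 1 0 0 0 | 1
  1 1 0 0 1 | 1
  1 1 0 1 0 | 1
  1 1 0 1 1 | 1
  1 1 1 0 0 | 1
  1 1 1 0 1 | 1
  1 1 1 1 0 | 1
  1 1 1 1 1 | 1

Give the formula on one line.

  (a | c) = 00001111000011111111111111111111
  (c | d) = 00111111001111110011111100111111
  (e & (c | d)) = 00010101000101010001010100010101
  ((a | c) | (e & (c | d))) = 00011111000111111111111111111111
  (((a | c) | (e & (c | d))) & b) = 00000000000111110000000011111111

(((a | c) | (e & (c | d))) & b)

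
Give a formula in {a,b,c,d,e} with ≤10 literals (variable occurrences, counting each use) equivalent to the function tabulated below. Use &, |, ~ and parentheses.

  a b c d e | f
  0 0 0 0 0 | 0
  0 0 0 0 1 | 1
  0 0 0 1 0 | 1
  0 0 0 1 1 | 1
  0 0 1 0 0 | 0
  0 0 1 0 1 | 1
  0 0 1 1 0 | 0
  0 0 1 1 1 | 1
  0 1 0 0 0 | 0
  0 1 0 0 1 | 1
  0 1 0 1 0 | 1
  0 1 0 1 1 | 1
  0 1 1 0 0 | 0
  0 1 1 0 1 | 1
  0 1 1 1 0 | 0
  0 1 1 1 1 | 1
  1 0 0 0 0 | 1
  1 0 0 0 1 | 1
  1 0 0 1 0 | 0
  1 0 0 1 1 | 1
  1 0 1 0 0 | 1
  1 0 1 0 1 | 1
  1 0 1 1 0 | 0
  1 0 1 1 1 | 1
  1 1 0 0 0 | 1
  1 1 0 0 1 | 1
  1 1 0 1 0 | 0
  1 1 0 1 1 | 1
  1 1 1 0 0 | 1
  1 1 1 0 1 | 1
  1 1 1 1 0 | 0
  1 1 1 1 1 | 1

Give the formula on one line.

  ~c = 11110000111100001111000011110000
  ~d = 11001100110011001100110011001100
  (~c | ~d) = 11111100111111001111110011111100
  (d & (~c | ~d)) = 00110000001100000011000000110000
  ((d & (~c | ~d)) | a) = 00110000001100001111111111111111
  ~a = 11111111111111110000000000000000
  (~d | ~c) = 11111100111111001111110011111100
  (~a & (~d | ~c)) = 11111100111111000000000000000000
  (~d | (~a & (~d | ~c))) = 11111100111111001100110011001100
  (((d & (~c | ~d)) | a) & (~d | (~a & (~d | ~c)))) = 00110000001100001100110011001100
  ((((d & (~c | ~d)) | a) & (~d | (~a & (~d | ~c)))) | e) = 01110101011101011101110111011101

((((d & (~c | ~d)) | a) & (~d | (~a & (~d | ~c)))) | e)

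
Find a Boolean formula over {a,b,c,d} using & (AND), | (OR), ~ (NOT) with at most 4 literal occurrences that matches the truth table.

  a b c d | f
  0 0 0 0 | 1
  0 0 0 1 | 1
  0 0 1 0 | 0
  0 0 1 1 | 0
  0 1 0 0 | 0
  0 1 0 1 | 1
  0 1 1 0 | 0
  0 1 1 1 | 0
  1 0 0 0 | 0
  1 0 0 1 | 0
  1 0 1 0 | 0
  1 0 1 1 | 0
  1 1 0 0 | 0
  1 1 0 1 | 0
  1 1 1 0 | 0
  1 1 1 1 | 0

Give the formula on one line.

((~a & (~b | d)) & ~c)

  ~a = 1111111100000000
  ~b = 1111000011110000
  (~b | d) = 1111010111110101
  (~a & (~b | d)) = 1111010100000000
  ~c = 1100110011001100
  ((~a & (~b | d)) & ~c) = 1100010000000000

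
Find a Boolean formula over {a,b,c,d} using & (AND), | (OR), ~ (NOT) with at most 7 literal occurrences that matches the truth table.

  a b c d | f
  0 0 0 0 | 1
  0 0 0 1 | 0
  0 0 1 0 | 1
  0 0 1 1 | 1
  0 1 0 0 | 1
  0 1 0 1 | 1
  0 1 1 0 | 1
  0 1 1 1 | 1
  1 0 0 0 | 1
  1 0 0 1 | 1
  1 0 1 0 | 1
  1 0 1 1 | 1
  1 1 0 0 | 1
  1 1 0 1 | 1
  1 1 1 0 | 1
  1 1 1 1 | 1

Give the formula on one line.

  ~b = 1111000011110000
  (~b & c) = 0011000000110000
  ~d = 1010101010101010
  ((~b & c) | ~d) = 1011101010111010
  (a | b) = 0000111111111111
  (d & (a | b)) = 0000010101010101
  ((d & (a | b)) | b) = 0000111101011111
  (((~b & c) | ~d) | ((d & (a | b)) | b)) = 1011111111111111

(((~b & c) | ~d) | ((d & (a | b)) | b))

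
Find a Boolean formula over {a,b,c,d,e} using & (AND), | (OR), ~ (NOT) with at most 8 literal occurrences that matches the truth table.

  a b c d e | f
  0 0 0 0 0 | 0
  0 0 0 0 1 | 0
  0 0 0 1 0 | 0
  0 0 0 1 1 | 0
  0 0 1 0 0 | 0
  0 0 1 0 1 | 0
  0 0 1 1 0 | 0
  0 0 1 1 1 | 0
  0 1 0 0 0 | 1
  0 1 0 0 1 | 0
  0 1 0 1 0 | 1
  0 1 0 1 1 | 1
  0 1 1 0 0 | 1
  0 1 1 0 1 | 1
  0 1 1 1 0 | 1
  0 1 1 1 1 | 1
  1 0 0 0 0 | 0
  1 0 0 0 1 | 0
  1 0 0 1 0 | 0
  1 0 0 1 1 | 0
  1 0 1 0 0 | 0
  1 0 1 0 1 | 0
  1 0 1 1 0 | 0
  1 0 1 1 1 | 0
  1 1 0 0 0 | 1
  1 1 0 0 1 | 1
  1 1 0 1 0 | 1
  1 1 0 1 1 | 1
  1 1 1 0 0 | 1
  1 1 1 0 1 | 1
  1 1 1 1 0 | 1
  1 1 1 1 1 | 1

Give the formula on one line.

((((~e | a) | c) | ((c & (d | e)) | d)) & b)

  ~e = 10101010101010101010101010101010
  (~e | a) = 10101010101010101111111111111111
  ((~e | a) | c) = 10101111101011111111111111111111
  (d | e) = 01110111011101110111011101110111
  (c & (d | e)) = 00000111000001110000011100000111
  ((c & (d | e)) | d) = 00110111001101110011011100110111
  (((~e | a) | c) | ((c & (d | e)) | d)) = 10111111101111111111111111111111
  ((((~e | a) | c) | ((c & (d | e)) | d)) & b) = 00000000101111110000000011111111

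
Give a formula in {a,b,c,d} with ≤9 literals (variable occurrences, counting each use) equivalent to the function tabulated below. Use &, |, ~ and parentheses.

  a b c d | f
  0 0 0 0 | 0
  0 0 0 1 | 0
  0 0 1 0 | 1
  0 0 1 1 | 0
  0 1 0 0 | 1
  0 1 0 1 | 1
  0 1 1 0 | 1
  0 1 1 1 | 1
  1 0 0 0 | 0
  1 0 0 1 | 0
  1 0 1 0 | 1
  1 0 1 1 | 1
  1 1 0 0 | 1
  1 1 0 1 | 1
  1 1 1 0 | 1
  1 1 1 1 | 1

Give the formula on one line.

(b | ((((c | d) & ~d) | a) & c))

  (c | d) = 0111011101110111
  ~d = 1010101010101010
  ((c | d) & ~d) = 0010001000100010
  (((c | d) & ~d) | a) = 0010001011111111
  ((((c | d) & ~d) | a) & c) = 0010001000110011
  (b | ((((c | d) & ~d) | a) & c)) = 0010111100111111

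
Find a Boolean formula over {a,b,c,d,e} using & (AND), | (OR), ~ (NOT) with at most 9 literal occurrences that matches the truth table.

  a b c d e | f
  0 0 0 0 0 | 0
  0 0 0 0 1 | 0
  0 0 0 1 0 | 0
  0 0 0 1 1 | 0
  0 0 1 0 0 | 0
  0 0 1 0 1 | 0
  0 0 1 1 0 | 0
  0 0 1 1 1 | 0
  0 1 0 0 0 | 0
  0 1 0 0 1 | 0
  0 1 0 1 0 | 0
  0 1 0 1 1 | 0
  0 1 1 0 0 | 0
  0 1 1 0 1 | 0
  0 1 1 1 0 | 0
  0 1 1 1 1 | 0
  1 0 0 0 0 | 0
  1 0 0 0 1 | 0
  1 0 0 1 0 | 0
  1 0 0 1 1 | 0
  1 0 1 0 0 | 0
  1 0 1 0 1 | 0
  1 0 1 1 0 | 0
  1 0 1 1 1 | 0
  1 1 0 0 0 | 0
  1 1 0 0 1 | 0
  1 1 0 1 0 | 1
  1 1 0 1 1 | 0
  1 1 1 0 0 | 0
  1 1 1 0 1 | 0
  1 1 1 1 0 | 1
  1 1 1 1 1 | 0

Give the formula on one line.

(((d | ~a) & a) & (~e & (((~d | a) & b) | e)))

  ~a = 11111111111111110000000000000000
  (d | ~a) = 11111111111111110011001100110011
  ((d | ~a) & a) = 00000000000000000011001100110011
  ~e = 10101010101010101010101010101010
  ~d = 11001100110011001100110011001100
  (~d | a) = 11001100110011001111111111111111
  ((~d | a) & b) = 00000000110011000000000011111111
  (((~d | a) & b) | e) = 01010101110111010101010111111111
  (~e & (((~d | a) & b) | e)) = 00000000100010000000000010101010
  (((d | ~a) & a) & (~e & (((~d | a) & b) | e))) = 00000000000000000000000000100010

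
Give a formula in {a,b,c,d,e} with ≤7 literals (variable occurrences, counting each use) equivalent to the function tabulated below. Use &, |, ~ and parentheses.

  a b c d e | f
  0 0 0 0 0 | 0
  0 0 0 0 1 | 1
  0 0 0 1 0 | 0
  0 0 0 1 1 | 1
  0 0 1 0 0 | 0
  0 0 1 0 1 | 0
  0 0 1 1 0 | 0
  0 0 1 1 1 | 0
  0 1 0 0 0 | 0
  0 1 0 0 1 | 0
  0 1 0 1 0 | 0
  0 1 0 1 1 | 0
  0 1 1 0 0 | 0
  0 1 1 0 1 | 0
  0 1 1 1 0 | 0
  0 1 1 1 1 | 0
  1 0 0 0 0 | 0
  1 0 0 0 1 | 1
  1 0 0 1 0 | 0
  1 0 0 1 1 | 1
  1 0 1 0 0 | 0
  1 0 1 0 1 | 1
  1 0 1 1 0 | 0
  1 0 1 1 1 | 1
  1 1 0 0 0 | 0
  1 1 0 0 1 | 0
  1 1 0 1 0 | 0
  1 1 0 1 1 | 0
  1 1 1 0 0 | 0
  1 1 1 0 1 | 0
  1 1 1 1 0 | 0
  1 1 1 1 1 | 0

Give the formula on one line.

((~b & ((a & c) | ((~c & ~b) | b))) & e)

  ~b = 11111111000000001111111100000000
  (a & c) = 00000000000000000000111100001111
  ~c = 11110000111100001111000011110000
  (~c & ~b) = 11110000000000001111000000000000
  ((~c & ~b) | b) = 11110000111111111111000011111111
  ((a & c) | ((~c & ~b) | b)) = 11110000111111111111111111111111
  (~b & ((a & c) | ((~c & ~b) | b))) = 11110000000000001111111100000000
  ((~b & ((a & c) | ((~c & ~b) | b))) & e) = 01010000000000000101010100000000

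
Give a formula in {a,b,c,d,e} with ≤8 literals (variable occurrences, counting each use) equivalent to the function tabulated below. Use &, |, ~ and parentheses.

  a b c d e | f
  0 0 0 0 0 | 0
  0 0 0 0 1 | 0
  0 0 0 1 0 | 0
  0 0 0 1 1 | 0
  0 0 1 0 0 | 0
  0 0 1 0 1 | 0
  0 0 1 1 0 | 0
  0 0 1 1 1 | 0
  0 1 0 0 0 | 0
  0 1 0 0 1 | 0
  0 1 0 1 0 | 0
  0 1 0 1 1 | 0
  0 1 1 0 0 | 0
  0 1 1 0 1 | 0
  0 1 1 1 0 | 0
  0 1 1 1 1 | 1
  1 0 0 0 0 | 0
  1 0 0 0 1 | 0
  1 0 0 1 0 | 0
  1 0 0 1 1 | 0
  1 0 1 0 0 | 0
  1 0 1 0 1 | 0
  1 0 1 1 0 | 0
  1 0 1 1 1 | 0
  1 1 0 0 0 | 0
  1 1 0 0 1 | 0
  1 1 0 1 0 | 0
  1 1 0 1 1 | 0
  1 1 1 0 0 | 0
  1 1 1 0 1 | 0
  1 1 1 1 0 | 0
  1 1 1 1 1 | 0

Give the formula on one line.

  ~d = 11001100110011001100110011001100
  (~d | b) = 11001100111111111100110011111111
  ~a = 11111111111111110000000000000000
  ((~d | b) & ~a) = 11001100111111110000000000000000
  (b & d) = 00000000001100110000000000110011
  (((~d | b) & ~a) & (b & d)) = 00000000001100110000000000000000
  (c & (((~d | b) & ~a) & (b & d))) = 00000000000000110000000000000000
  (e & b) = 00000000010101010000000001010101
  ((c & (((~d | b) & ~a) & (b & d))) & (e & b)) = 00000000000000010000000000000000

((c & (((~d | b) & ~a) & (b & d))) & (e & b))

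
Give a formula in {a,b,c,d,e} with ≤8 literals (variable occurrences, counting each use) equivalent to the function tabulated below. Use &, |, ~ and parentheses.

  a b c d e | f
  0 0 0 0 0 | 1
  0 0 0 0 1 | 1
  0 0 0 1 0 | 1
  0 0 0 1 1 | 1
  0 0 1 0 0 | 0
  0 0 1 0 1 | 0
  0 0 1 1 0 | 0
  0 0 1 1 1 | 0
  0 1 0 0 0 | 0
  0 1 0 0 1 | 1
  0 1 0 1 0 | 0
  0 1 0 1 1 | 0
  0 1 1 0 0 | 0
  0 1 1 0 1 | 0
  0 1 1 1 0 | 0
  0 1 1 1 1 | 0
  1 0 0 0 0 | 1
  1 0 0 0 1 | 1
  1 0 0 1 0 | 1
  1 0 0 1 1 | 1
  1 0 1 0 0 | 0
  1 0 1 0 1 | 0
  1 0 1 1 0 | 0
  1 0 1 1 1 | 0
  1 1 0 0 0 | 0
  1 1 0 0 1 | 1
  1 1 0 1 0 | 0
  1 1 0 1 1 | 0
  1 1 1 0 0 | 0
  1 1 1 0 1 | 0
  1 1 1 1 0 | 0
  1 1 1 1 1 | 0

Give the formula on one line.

(((~b | (e | d)) & ~c) & (c | (~b | ~d)))

  ~b = 11111111000000001111111100000000
  (e | d) = 01110111011101110111011101110111
  (~b | (e | d)) = 11111111011101111111111101110111
  ~c = 11110000111100001111000011110000
  ((~b | (e | d)) & ~c) = 11110000011100001111000001110000
  ~d = 11001100110011001100110011001100
  (~b | ~d) = 11111111110011001111111111001100
  (c | (~b | ~d)) = 11111111110011111111111111001111
  (((~b | (e | d)) & ~c) & (c | (~b | ~d))) = 11110000010000001111000001000000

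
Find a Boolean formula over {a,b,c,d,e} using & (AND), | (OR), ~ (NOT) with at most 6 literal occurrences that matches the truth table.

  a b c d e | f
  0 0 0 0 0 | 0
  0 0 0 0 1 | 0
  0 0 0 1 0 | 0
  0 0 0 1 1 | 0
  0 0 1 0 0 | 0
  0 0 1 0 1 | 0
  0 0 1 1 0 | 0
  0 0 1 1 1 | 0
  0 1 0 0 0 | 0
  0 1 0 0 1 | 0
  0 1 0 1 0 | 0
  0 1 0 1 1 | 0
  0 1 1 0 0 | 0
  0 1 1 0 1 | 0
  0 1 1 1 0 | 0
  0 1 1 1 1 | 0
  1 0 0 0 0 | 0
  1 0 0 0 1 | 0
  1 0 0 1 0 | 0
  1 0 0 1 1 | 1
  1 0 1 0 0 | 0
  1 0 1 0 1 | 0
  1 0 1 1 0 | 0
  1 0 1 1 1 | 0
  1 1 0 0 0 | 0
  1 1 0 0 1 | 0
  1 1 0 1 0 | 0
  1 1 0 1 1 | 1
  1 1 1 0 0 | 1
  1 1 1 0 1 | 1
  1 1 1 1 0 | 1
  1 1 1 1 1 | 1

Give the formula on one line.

(a & ((c & b) | (e & (d & ~c))))

  (c & b) = 00000000000011110000000000001111
  ~c = 11110000111100001111000011110000
  (d & ~c) = 00110000001100000011000000110000
  (e & (d & ~c)) = 00010000000100000001000000010000
  ((c & b) | (e & (d & ~c))) = 00010000000111110001000000011111
  (a & ((c & b) | (e & (d & ~c)))) = 00000000000000000001000000011111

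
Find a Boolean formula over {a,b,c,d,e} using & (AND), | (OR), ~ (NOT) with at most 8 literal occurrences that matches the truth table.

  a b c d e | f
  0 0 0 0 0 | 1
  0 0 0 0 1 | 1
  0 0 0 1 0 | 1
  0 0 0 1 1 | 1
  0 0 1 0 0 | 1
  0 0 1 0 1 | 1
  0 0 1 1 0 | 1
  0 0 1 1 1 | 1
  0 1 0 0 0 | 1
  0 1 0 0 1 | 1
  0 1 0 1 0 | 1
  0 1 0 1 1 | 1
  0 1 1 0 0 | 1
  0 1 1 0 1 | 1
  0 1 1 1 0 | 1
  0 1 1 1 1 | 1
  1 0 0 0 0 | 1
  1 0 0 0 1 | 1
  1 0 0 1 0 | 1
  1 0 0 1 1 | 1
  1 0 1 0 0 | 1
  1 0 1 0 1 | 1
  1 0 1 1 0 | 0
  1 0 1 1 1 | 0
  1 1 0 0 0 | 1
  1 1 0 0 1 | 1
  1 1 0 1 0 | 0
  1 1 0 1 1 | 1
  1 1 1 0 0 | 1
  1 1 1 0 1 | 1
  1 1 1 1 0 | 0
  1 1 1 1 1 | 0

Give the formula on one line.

((a & ~d) | (((~c & (~b | e)) & d) | ~a))

  ~d = 11001100110011001100110011001100
  (a & ~d) = 00000000000000001100110011001100
  ~c = 11110000111100001111000011110000
  ~b = 11111111000000001111111100000000
  (~b | e) = 11111111010101011111111101010101
  (~c & (~b | e)) = 11110000010100001111000001010000
  ((~c & (~b | e)) & d) = 00110000000100000011000000010000
  ~a = 11111111111111110000000000000000
  (((~c & (~b | e)) & d) | ~a) = 11111111111111110011000000010000
  ((a & ~d) | (((~c & (~b | e)) & d) | ~a)) = 11111111111111111111110011011100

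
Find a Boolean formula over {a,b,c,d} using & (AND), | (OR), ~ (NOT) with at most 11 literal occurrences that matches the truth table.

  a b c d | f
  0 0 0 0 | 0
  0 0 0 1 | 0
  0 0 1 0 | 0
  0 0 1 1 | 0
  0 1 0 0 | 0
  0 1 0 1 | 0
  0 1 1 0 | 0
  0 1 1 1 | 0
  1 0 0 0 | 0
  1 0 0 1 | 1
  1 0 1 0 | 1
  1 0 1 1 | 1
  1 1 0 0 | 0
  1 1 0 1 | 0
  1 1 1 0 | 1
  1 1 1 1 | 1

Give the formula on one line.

(((a | d) & ((~d | c) | ~b)) & ((d | c) & a))

  (a | d) = 0101010111111111
  ~d = 1010101010101010
  (~d | c) = 1011101110111011
  ~b = 1111000011110000
  ((~d | c) | ~b) = 1111101111111011
  ((a | d) & ((~d | c) | ~b)) = 0101000111111011
  (d | c) = 0111011101110111
  ((d | c) & a) = 0000000001110111
  (((a | d) & ((~d | c) | ~b)) & ((d | c) & a)) = 0000000001110011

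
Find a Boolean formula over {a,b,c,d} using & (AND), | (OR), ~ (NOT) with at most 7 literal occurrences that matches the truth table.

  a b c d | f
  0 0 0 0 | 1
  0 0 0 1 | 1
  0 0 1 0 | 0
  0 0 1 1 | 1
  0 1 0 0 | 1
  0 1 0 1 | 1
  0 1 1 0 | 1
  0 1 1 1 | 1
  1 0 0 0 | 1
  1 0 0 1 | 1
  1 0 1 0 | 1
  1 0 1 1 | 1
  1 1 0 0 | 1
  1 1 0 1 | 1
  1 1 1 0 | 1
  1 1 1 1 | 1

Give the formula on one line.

(((d | ~c) | a) | b)

  ~c = 1100110011001100
  (d | ~c) = 1101110111011101
  ((d | ~c) | a) = 1101110111111111
  (((d | ~c) | a) | b) = 1101111111111111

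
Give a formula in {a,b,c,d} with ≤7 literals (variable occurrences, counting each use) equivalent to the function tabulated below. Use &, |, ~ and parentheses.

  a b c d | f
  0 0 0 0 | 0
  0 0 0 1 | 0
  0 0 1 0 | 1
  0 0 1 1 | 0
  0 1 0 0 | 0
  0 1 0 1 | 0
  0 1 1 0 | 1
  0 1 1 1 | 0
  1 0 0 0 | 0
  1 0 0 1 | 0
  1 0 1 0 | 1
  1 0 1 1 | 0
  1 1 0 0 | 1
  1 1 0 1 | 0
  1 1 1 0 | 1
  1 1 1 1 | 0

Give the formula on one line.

  (a & b) = 0000000000001111
  ((a & b) | c) = 0011001100111111
  ~d = 1010101010101010
  (((a & b) | c) & ~d) = 0010001000101010

(((a & b) | c) & ~d)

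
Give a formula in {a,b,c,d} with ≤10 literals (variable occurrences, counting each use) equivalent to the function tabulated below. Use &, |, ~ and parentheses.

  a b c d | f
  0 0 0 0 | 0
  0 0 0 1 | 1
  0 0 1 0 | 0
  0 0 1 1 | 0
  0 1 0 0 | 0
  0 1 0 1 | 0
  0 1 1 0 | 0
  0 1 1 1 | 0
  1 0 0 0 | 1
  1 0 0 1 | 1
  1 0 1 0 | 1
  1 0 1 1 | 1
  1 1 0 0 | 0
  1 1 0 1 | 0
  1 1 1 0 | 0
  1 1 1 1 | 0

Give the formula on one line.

(~b & (((~c | ((c & ~d) & b)) & (d | b)) | a))

  ~b = 1111000011110000
  ~c = 1100110011001100
  ~d = 1010101010101010
  (c & ~d) = 0010001000100010
  ((c & ~d) & b) = 0000001000000010
  (~c | ((c & ~d) & b)) = 1100111011001110
  (d | b) = 0101111101011111
  ((~c | ((c & ~d) & b)) & (d | b)) = 0100111001001110
  (((~c | ((c & ~d) & b)) & (d | b)) | a) = 0100111011111111
  (~b & (((~c | ((c & ~d) & b)) & (d | b)) | a)) = 0100000011110000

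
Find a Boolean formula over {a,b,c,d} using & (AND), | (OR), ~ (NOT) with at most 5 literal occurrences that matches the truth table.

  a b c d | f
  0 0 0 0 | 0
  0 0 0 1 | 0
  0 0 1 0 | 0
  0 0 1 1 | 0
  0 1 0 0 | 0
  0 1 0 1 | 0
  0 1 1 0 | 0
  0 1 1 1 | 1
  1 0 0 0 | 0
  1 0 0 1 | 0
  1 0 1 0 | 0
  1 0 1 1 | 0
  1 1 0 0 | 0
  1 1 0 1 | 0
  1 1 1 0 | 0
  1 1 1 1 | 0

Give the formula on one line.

((d & (~a & c)) & b)

  ~a = 1111111100000000
  (~a & c) = 0011001100000000
  (d & (~a & c)) = 0001000100000000
  ((d & (~a & c)) & b) = 0000000100000000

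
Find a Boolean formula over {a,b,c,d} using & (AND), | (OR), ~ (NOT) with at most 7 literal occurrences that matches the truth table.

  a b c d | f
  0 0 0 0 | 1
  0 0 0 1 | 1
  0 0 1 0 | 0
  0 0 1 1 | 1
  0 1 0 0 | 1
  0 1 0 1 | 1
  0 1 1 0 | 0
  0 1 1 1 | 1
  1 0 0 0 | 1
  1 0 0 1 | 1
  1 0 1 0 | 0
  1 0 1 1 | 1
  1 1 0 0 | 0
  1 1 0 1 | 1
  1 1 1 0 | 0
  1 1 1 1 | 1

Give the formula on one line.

  ~a = 1111111100000000
  (~a & b) = 0000111100000000
  ~c = 1100110011001100
  ~d = 1010101010101010
  (~c & ~d) = 1000100010001000
  ((~a & b) & (~c & ~d)) = 0000100000000000
  ~b = 1111000011110000
  (~c & ~b) = 1100000011000000
  (d | (~c & ~b)) = 1101010111010101
  (((~a & b) & (~c & ~d)) | (d | (~c & ~b))) = 1101110111010101

(((~a & b) & (~c & ~d)) | (d | (~c & ~b)))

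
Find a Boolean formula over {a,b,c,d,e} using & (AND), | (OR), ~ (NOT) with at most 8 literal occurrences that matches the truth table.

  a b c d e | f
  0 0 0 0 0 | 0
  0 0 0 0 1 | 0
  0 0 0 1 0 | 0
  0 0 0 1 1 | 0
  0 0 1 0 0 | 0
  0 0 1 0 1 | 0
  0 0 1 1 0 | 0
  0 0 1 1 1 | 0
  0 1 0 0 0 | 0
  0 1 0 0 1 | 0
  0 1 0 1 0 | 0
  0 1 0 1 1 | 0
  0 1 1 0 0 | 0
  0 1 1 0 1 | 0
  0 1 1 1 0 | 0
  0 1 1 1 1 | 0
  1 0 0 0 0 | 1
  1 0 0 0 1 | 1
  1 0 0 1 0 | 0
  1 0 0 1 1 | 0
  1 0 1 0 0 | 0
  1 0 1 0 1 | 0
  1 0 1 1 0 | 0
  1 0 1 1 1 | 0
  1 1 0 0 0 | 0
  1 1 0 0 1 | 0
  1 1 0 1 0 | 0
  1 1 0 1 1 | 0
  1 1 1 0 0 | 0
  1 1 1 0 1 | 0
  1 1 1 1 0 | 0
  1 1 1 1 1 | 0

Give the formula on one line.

(a & (~a | (((~d & ~c) | ~a) & (~b | d))))

  ~a = 11111111111111110000000000000000
  ~d = 11001100110011001100110011001100
  ~c = 11110000111100001111000011110000
  (~d & ~c) = 11000000110000001100000011000000
  ((~d & ~c) | ~a) = 11111111111111111100000011000000
  ~b = 11111111000000001111111100000000
  (~b | d) = 11111111001100111111111100110011
  (((~d & ~c) | ~a) & (~b | d)) = 11111111001100111100000000000000
  (~a | (((~d & ~c) | ~a) & (~b | d))) = 11111111111111111100000000000000
  (a & (~a | (((~d & ~c) | ~a) & (~b | d)))) = 00000000000000001100000000000000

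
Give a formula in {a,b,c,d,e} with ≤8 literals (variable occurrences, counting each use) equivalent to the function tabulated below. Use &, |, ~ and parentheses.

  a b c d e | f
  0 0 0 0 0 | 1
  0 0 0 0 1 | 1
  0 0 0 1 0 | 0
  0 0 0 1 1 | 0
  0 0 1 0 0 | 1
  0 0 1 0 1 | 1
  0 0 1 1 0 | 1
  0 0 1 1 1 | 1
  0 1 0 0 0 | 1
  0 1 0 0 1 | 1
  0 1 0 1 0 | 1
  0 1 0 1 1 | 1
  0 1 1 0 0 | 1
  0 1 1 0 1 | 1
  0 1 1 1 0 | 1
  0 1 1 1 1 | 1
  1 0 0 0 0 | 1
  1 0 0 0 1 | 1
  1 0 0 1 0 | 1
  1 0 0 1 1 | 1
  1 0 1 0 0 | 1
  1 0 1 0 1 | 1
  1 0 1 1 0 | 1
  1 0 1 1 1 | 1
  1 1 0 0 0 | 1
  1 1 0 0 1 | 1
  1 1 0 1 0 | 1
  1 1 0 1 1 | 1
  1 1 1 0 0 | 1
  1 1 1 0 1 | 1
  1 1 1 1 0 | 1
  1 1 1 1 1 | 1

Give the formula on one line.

(((a | b) & (~b | ~c)) | (~d | c))

  (a | b) = 00000000111111111111111111111111
  ~b = 11111111000000001111111100000000
  ~c = 11110000111100001111000011110000
  (~b | ~c) = 11111111111100001111111111110000
  ((a | b) & (~b | ~c)) = 00000000111100001111111111110000
  ~d = 11001100110011001100110011001100
  (~d | c) = 11001111110011111100111111001111
  (((a | b) & (~b | ~c)) | (~d | c)) = 11001111111111111111111111111111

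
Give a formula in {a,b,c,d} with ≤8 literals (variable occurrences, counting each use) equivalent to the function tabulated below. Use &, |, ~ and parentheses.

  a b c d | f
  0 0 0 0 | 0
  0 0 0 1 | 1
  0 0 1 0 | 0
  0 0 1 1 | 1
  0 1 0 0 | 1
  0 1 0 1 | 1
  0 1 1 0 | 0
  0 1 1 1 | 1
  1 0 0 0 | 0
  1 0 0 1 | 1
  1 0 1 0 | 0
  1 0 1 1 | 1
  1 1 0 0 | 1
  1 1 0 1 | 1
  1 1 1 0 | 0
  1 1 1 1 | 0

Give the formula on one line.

((d & (~b | ~a)) | (~c & (b | d)))

  ~b = 1111000011110000
  ~a = 1111111100000000
  (~b | ~a) = 1111111111110000
  (d & (~b | ~a)) = 0101010101010000
  ~c = 1100110011001100
  (b | d) = 0101111101011111
  (~c & (b | d)) = 0100110001001100
  ((d & (~b | ~a)) | (~c & (b | d))) = 0101110101011100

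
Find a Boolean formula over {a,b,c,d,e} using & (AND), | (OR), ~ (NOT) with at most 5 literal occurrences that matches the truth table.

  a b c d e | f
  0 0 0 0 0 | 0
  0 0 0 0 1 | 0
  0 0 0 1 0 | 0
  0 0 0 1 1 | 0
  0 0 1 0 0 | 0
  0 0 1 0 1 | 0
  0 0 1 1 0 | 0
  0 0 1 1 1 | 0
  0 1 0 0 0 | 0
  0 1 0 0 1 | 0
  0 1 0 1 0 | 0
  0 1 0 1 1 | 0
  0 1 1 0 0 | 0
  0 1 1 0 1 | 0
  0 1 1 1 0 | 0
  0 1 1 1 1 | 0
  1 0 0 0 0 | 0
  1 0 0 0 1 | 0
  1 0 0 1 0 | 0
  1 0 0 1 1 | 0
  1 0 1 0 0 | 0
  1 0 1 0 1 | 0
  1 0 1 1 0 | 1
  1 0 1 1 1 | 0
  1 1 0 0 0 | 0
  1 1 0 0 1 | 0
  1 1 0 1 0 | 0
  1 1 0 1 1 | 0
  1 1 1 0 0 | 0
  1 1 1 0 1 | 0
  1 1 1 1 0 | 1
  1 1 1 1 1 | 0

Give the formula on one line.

  ~e = 10101010101010101010101010101010
  (d & a) = 00000000000000000011001100110011
  (c & (d & a)) = 00000000000000000000001100000011
  (~e & (c & (d & a))) = 00000000000000000000001000000010

(~e & (c & (d & a)))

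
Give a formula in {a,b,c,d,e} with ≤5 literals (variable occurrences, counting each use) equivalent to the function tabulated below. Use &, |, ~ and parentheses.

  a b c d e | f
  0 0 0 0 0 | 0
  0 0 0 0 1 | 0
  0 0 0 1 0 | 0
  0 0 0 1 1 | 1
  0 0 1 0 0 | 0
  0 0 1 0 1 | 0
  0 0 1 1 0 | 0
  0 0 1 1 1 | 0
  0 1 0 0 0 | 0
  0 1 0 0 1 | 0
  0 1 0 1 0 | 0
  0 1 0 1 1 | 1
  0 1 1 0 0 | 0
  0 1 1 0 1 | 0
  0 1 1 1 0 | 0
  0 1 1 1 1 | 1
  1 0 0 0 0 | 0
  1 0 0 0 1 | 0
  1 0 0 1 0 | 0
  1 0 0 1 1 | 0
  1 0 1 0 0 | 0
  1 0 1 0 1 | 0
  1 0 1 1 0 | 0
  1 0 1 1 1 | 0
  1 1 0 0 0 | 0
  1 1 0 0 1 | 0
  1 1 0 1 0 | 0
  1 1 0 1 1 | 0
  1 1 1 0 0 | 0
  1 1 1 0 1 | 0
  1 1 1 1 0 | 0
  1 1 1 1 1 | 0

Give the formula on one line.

  ~c = 11110000111100001111000011110000
  (~c | b) = 11110000111111111111000011111111
  ~a = 11111111111111110000000000000000
  (~a & e) = 01010101010101010000000000000000
  (d & (~a & e)) = 00010001000100010000000000000000
  ((~c | b) & (d & (~a & e))) = 00010000000100010000000000000000

((~c | b) & (d & (~a & e)))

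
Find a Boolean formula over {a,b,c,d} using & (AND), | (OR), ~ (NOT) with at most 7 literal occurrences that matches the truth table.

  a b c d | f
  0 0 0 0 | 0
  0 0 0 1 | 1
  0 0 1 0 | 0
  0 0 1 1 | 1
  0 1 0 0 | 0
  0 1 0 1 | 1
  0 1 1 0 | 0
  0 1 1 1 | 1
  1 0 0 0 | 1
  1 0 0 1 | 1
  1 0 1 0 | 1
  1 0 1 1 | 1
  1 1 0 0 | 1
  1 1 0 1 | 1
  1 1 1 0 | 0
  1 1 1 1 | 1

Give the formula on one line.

(d | ((~c | ~b) & (a | d)))

  ~c = 1100110011001100
  ~b = 1111000011110000
  (~c | ~b) = 1111110011111100
  (a | d) = 0101010111111111
  ((~c | ~b) & (a | d)) = 0101010011111100
  (d | ((~c | ~b) & (a | d))) = 0101010111111101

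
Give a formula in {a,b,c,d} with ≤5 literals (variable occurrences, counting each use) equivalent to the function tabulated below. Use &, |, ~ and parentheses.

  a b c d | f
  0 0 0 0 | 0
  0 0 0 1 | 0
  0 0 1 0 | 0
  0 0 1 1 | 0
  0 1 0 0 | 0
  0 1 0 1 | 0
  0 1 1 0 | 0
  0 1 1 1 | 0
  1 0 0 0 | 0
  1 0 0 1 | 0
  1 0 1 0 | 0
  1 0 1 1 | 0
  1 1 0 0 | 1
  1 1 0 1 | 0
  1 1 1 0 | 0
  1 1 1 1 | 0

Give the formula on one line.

(a & ((b | c) & (~c & ~d)))

  (b | c) = 0011111100111111
  ~c = 1100110011001100
  ~d = 1010101010101010
  (~c & ~d) = 1000100010001000
  ((b | c) & (~c & ~d)) = 0000100000001000
  (a & ((b | c) & (~c & ~d))) = 0000000000001000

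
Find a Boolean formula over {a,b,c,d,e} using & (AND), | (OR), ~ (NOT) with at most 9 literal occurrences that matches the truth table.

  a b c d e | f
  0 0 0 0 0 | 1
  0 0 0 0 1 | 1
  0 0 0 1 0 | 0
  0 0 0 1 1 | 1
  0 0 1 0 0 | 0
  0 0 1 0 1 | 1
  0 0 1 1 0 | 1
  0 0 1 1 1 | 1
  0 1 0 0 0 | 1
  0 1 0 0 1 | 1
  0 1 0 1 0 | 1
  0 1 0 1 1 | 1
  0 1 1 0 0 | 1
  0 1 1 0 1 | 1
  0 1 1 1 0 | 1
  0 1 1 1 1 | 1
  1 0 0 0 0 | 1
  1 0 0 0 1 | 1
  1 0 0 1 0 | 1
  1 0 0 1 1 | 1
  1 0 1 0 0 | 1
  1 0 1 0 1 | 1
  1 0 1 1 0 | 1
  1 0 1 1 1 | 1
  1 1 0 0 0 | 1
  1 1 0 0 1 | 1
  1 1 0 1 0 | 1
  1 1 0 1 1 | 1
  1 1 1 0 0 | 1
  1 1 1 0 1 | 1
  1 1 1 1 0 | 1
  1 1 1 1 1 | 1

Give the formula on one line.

  ~c = 11110000111100001111000011110000
  ~d = 11001100110011001100110011001100
  (~c & ~d) = 11000000110000001100000011000000
  (e | b) = 01010101111111110101010111111111
  (d & c) = 00000011000000110000001100000011
  ((e | b) | (d & c)) = 01010111111111110101011111111111
  (((e | b) | (d & c)) | a) = 01010111111111111111111111111111
  ((~c & ~d) | (((e | b) | (d & c)) | a)) = 11010111111111111111111111111111

((~c & ~d) | (((e | b) | (d & c)) | a))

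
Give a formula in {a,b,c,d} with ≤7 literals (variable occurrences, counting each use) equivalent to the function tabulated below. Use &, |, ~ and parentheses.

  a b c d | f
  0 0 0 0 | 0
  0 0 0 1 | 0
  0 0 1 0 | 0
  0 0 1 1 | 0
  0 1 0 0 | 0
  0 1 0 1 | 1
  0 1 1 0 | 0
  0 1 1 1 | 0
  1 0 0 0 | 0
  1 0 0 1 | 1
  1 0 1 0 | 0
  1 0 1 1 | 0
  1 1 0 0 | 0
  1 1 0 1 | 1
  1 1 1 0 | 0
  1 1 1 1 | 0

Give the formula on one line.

((~c & d) & ((b | ~d) | a))

  ~c = 1100110011001100
  (~c & d) = 0100010001000100
  ~d = 1010101010101010
  (b | ~d) = 1010111110101111
  ((b | ~d) | a) = 1010111111111111
  ((~c & d) & ((b | ~d) | a)) = 0000010001000100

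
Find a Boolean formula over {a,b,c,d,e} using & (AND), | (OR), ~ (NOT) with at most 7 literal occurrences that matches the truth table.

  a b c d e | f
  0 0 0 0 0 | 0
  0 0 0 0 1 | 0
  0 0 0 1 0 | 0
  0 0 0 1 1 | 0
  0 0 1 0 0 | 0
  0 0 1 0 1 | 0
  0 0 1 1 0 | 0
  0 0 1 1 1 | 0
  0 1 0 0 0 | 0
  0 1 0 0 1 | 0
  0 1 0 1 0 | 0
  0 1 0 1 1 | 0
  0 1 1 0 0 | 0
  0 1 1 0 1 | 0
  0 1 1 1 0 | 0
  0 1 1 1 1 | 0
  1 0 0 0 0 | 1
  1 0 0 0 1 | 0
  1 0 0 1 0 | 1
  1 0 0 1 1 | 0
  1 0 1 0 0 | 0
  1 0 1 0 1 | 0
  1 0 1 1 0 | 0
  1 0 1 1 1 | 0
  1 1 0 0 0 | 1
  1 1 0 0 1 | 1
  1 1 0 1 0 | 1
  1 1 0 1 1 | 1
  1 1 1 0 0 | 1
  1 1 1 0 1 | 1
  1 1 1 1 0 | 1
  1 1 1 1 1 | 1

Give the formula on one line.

(a & ((~e & ~c) | b))

  ~e = 10101010101010101010101010101010
  ~c = 11110000111100001111000011110000
  (~e & ~c) = 10100000101000001010000010100000
  ((~e & ~c) | b) = 10100000111111111010000011111111
  (a & ((~e & ~c) | b)) = 00000000000000001010000011111111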